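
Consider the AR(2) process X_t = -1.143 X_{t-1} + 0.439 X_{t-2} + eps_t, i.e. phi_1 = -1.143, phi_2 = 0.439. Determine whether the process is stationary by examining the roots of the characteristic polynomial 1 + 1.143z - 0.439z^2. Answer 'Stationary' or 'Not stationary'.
\text{Not stationary}

The AR(p) characteristic polynomial is P(z) = 1 + 1.143z - 0.439z^2.
Stationarity requires all roots to lie outside the unit circle, i.e. |z| > 1 for every root.
Set 1 + (1.143) z + (-0.439) z^2 = 0, i.e. a z^2 + b z + c = 0 with a = -0.439, b = 1.143, c = 1.
Discriminant D = b^2 - 4ac = (1.143)^2 - 4*(-0.439)*1 = 1.306449 - (-1.756) = 3.062449.
D >= 0, so the roots are real: z = (-b +/- sqrt(D)) / (2a) = (-1.143 +/- 1.749985) / (-0.878).
  z_1 = (-1.143 + 1.749985) / (-0.878) = -0.6913,   |z_1| = 0.6913.
  z_2 = (-1.143 - 1.749985) / (-0.878) = 3.295,   |z_2| = 3.295.
Moduli of all roots: 0.6913, 3.2950.
All moduli strictly greater than 1? No.
Verdict: Not stationary.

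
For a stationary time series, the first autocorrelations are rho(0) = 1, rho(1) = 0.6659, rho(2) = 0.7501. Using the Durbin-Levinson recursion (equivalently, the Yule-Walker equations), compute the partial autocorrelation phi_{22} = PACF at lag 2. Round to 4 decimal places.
\phi_{22} = 0.5510

The PACF at lag k is phi_{kk}, the last component of the solution
to the Yule-Walker system G_k phi = r_k where
  (G_k)_{ij} = rho(|i - j|), (r_k)_i = rho(i), i,j = 1..k.
Equivalently, Durbin-Levinson gives phi_{kk} iteratively:
  phi_{11} = rho(1)
  phi_{kk} = [rho(k) - sum_{j=1..k-1} phi_{k-1,j} rho(k-j)]
            / [1 - sum_{j=1..k-1} phi_{k-1,j} rho(j)],
  phi_{k,j} = phi_{k-1,j} - phi_{kk} phi_{k-1,k-j},  j = 1..k-1.
Step k = 1:
  phi_11 = rho(1) = 0.6659.
Step k = 2:
  phi_22 = [rho(2) - phi_11 rho(1)] / [1 - phi_11 rho(1)] = [0.7501 - (0.6659)(0.6659)] / [1 - (0.6659)(0.6659)]
         = 0.30667719 / 0.55657719 = 0.551.
Therefore phi_{22} = 0.5510.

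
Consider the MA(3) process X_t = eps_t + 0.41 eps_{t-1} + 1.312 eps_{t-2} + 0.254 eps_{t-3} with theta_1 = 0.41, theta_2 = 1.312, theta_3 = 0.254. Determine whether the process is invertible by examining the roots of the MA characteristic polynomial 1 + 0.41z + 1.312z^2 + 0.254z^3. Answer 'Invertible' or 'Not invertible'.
\text{Not invertible}

The MA(q) characteristic polynomial is P(z) = 1 + 0.41z + 1.312z^2 + 0.254z^3.
Invertibility requires all roots to lie outside the unit circle, i.e. |z| > 1 for every root.
Degree 3: look for a simple real root z0 first, then factor out (1 - z/z0) and solve the remaining quadratic.
Testing z0 = -5: P(-5) = 1 + (0.41)(-5) + (1.312)(-5)^2 + (0.254)(-5)^3
  = 1 + (-2.05) + (32.8) + (-31.75) = 0.  So z_0 = -5 is a root, |z_0| = 5.
Divide out the factor (1 + 0.2 z) = (1 - z/z0) (since 1/z0 = -0.2):
  P(z) = (1 + 0.2 z)(1 + (0.21) z + (1.27) z^2)
  [check: z-coef 0.21 - (-0.2) = 0.41; z^2-coef 1.27 - (-0.2)(0.21) = 1.312; z^3-coef -(-0.2)(1.27) = 0.254.]
Remaining roots from the quadratic factor 1 + (0.21) z + (1.27) z^2:
  Set 1 + (0.21) z + (1.27) z^2 = 0, i.e. a z^2 + b z + c = 0 with a = 1.27, b = 0.21, c = 1.
  Discriminant D = b^2 - 4ac = (0.21)^2 - 4*(1.27)*1 = 0.0441 - (5.08) = -5.0359.
  D < 0, so the roots are the complex-conjugate pair z = (-b +/- i sqrt(-D)) / (2a) = -0.0827 +/- 0.8835i.
  For a conjugate pair |z|^2 = z * conj(z) = (product of roots) = c/a = 1/(1.27) = 0.787402, so |z| = sqrt(0.787402) = 0.8874 for both roots.
Moduli of all roots: 5.0000, 0.8874, 0.8874.
All moduli strictly greater than 1? No.
Verdict: Not invertible.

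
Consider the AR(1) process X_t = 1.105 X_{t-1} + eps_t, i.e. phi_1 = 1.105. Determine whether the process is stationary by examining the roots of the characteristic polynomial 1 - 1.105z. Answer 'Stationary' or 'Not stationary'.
\text{Not stationary}

The AR(p) characteristic polynomial is P(z) = 1 - 1.105z.
Stationarity requires all roots to lie outside the unit circle, i.e. |z| > 1 for every root.
This is linear in z: 1 + (-1.105) z = 0  =>  z = -1/(-1.105) = 0.904977,  |z| = 0.904977.
Moduli of all roots: 0.9050.
All moduli strictly greater than 1? No.
Verdict: Not stationary.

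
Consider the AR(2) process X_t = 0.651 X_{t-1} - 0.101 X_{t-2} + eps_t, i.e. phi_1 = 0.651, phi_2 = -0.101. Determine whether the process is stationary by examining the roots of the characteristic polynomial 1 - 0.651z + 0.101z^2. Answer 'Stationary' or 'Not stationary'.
\text{Stationary}

The AR(p) characteristic polynomial is P(z) = 1 - 0.651z + 0.101z^2.
Stationarity requires all roots to lie outside the unit circle, i.e. |z| > 1 for every root.
Set 1 + (-0.651) z + (0.101) z^2 = 0, i.e. a z^2 + b z + c = 0 with a = 0.101, b = -0.651, c = 1.
Discriminant D = b^2 - 4ac = (-0.651)^2 - 4*(0.101)*1 = 0.423801 - (0.404) = 0.019801.
D >= 0, so the roots are real: z = (-b +/- sqrt(D)) / (2a) = (0.651 +/- 0.140716) / (0.202).
  z_1 = (0.651 + 0.140716) / (0.202) = 3.9194,   |z_1| = 3.9194.
  z_2 = (0.651 - 0.140716) / (0.202) = 2.5262,   |z_2| = 2.5262.
Moduli of all roots: 3.9194, 2.5262.
All moduli strictly greater than 1? Yes.
Verdict: Stationary.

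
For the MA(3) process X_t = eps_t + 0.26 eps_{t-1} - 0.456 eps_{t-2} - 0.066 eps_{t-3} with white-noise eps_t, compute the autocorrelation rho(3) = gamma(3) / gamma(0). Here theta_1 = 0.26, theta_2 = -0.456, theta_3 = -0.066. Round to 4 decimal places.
\rho(3) = -0.0516

For an MA(q) process with theta_0 = 1, the autocovariance is
  gamma(k) = sigma^2 * sum_{i=0..q-k} theta_i * theta_{i+k},
and rho(k) = gamma(k) / gamma(0). Sigma^2 cancels.
  numerator   = (1)*(-0.066) = -0.066.
  denominator = (1)^2 + (0.26)^2 + (-0.456)^2 + (-0.066)^2 = 1.279892.
  rho(3) = -0.066 / 1.279892 = -0.0516.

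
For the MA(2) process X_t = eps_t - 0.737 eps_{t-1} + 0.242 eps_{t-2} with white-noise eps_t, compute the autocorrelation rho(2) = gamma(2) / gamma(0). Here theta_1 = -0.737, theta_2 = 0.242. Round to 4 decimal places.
\rho(2) = 0.1511

For an MA(q) process with theta_0 = 1, the autocovariance is
  gamma(k) = sigma^2 * sum_{i=0..q-k} theta_i * theta_{i+k},
and rho(k) = gamma(k) / gamma(0). Sigma^2 cancels.
  numerator   = (1)*(0.242) = 0.242.
  denominator = (1)^2 + (-0.737)^2 + (0.242)^2 = 1.601733.
  rho(2) = 0.242 / 1.601733 = 0.1511.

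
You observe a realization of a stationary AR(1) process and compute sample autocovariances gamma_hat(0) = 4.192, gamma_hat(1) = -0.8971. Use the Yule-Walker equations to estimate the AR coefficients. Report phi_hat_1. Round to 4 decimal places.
\hat\phi_{1} = -0.2140

The Yule-Walker equations for an AR(p) process read, in matrix form,
  Gamma_p phi = r_p,   with   (Gamma_p)_{ij} = gamma(|i - j|),
                       (r_p)_i = gamma(i),   i,j = 1..p.
Substitute the sample gammas (Toeplitz matrix and right-hand side of size 1):
  Gamma_p = [[4.192]]
  r_p     = [-0.8971]
With p = 1 this is the single equation gamma(0) phi_1 = gamma(1):
  phi_hat_1 = gamma(1) / gamma(0) = -0.8971 / 4.192 = -0.2140.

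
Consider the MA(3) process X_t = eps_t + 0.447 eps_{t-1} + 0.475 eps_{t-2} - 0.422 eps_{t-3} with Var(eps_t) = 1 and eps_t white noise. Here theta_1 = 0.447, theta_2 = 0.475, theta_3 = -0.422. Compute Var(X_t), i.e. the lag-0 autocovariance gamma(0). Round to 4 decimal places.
\gamma(0) = 1.6035

For an MA(q) process X_t = eps_t + sum_i theta_i eps_{t-i} with
Var(eps_t) = sigma^2, the variance is
  gamma(0) = sigma^2 * (1 + sum_i theta_i^2).
  sum_i theta_i^2 = (0.447)^2 + (0.475)^2 + (-0.422)^2 = 0.199809 + 0.225625 + 0.178084 = 0.603518.
  gamma(0) = 1 * (1 + 0.603518) = 1 * 1.603518 = 1.603518, which rounds to 1.6035.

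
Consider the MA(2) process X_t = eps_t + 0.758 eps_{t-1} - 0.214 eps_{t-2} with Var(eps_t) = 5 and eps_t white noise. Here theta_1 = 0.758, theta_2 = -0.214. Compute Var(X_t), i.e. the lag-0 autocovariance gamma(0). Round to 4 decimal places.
\gamma(0) = 8.1018

For an MA(q) process X_t = eps_t + sum_i theta_i eps_{t-i} with
Var(eps_t) = sigma^2, the variance is
  gamma(0) = sigma^2 * (1 + sum_i theta_i^2).
  sum_i theta_i^2 = (0.758)^2 + (-0.214)^2 = 0.574564 + 0.045796 = 0.62036.
  gamma(0) = 5 * (1 + 0.62036) = 5 * 1.62036 = 8.1018.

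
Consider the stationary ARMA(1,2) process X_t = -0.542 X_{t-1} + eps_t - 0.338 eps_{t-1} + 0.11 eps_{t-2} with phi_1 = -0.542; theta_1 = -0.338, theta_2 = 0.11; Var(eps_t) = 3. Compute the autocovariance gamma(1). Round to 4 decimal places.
\gamma(1) = -4.9828

Multiply the model equation by X_{t-k} and take expectations. With theta_0 = psi_0 = 1 and psi_j the MA(infinity) weights, this gives
  gamma(k) - sum_i phi_i gamma(k-i) = c_k,
  c_k = sigma^2 * sum_{j=k..q} theta_j psi_{j-k}   (c_k = 0 for k > q),
using gamma(-m) = gamma(m).
psi-weights needed (psi_j = theta_j + sum_i phi_i psi_{j-i}):
  psi_1 = theta_1 + phi_1 = -0.338 + (-0.542) = -0.88
  psi_2 = theta_2 + phi_1 psi_1 = 0.11 + (-0.542)(-0.88) = 0.58696
Right-hand sides:
  c_0 = sigma^2 (1 + theta_1 psi_1 + theta_2 psi_2) = 3 * (1 + (-0.338)(-0.88) + (0.11)(0.58696)) = 3 * 1.362006 = 4.086017
  c_1 = sigma^2 (theta_1 + theta_2 psi_1) = 3 * (-0.338 + (0.11)(-0.88)) = -1.3044
  c_2 = sigma^2 theta_2 = 3 * (0.11) = 0.33
Equations for k = 0 and k = 1 (AR order 1):
  gamma(0) = phi_1 gamma(1) + c_0
  gamma(1) = phi_1 gamma(0) + c_1
Substituting the second into the first: gamma(0) (1 - phi_1^2) = c_0 + phi_1 c_1, so
  gamma(0) = (c_0 + phi_1 c_1) / (1 - phi_1^2) = (4.086017 + (-0.542)(-1.3044)) / (1 - (-0.542)^2) = 4.793002 / 0.706236 = 6.786685.
  gamma(1) = phi_1 gamma(0) + c_1 = (-0.542)(6.786685) + (-1.3044) = -4.982784.
Therefore gamma(1) = -4.9828 (to 4 decimal places).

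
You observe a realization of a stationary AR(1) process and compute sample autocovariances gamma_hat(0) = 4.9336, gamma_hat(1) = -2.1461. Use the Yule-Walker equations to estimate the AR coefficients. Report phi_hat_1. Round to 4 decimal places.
\hat\phi_{1} = -0.4350

The Yule-Walker equations for an AR(p) process read, in matrix form,
  Gamma_p phi = r_p,   with   (Gamma_p)_{ij} = gamma(|i - j|),
                       (r_p)_i = gamma(i),   i,j = 1..p.
Substitute the sample gammas (Toeplitz matrix and right-hand side of size 1):
  Gamma_p = [[4.9336]]
  r_p     = [-2.1461]
With p = 1 this is the single equation gamma(0) phi_1 = gamma(1):
  phi_hat_1 = gamma(1) / gamma(0) = -2.1461 / 4.9336 = -0.4350.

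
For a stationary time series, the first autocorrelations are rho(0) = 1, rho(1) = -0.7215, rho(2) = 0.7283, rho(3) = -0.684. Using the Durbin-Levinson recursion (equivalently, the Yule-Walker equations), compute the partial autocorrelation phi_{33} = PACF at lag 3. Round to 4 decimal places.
\phi_{33} = -0.1890

The PACF at lag k is phi_{kk}, the last component of the solution
to the Yule-Walker system G_k phi = r_k where
  (G_k)_{ij} = rho(|i - j|), (r_k)_i = rho(i), i,j = 1..k.
Equivalently, Durbin-Levinson gives phi_{kk} iteratively:
  phi_{11} = rho(1)
  phi_{kk} = [rho(k) - sum_{j=1..k-1} phi_{k-1,j} rho(k-j)]
            / [1 - sum_{j=1..k-1} phi_{k-1,j} rho(j)],
  phi_{k,j} = phi_{k-1,j} - phi_{kk} phi_{k-1,k-j},  j = 1..k-1.
Step k = 1:
  phi_11 = rho(1) = -0.7215.
Step k = 2:
  phi_22 = [rho(2) - phi_11 rho(1)] / [1 - phi_11 rho(1)] = [0.7283 - (-0.7215)(-0.7215)] / [1 - (-0.7215)(-0.7215)]
         = 0.20773775 / 0.47943775 = 0.433295.
  Update: phi_21 = phi_11 - phi_22 phi_11 = -0.7215 - (0.433295)(-0.7215) = -0.408878.
Step k = 3:
  phi_33 = [rho(3) - phi_21 rho(2) - phi_22 rho(1)] / [1 - phi_21 rho(1) - phi_22 rho(2)]
    numerator   = -0.684 - (-0.408878)(0.7283) - (0.433295)(-0.7215) = -0.07359215
    denominator = 1 - (-0.408878)(-0.7215) - (0.433295)(0.7283) = 0.38942612
  phi_33 = -0.07359215 / 0.38942612 = -0.189.
Therefore phi_{33} = -0.1890.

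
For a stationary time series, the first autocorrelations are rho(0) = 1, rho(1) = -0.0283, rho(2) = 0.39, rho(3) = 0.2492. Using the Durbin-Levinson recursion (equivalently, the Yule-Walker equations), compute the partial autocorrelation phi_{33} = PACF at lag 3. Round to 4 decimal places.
\phi_{33} = 0.3150

The PACF at lag k is phi_{kk}, the last component of the solution
to the Yule-Walker system G_k phi = r_k where
  (G_k)_{ij} = rho(|i - j|), (r_k)_i = rho(i), i,j = 1..k.
Equivalently, Durbin-Levinson gives phi_{kk} iteratively:
  phi_{11} = rho(1)
  phi_{kk} = [rho(k) - sum_{j=1..k-1} phi_{k-1,j} rho(k-j)]
            / [1 - sum_{j=1..k-1} phi_{k-1,j} rho(j)],
  phi_{k,j} = phi_{k-1,j} - phi_{kk} phi_{k-1,k-j},  j = 1..k-1.
Step k = 1:
  phi_11 = rho(1) = -0.0283.
Step k = 2:
  phi_22 = [rho(2) - phi_11 rho(1)] / [1 - phi_11 rho(1)] = [0.39 - (-0.0283)(-0.0283)] / [1 - (-0.0283)(-0.0283)]
         = 0.38919911 / 0.99919911 = 0.389511.
  Update: phi_21 = phi_11 - phi_22 phi_11 = -0.0283 - (0.389511)(-0.0283) = -0.017277.
Step k = 3:
  phi_33 = [rho(3) - phi_21 rho(2) - phi_22 rho(1)] / [1 - phi_21 rho(1) - phi_22 rho(2)]
    numerator   = 0.2492 - (-0.017277)(0.39) - (0.389511)(-0.0283) = 0.26696113
    denominator = 1 - (-0.017277)(-0.0283) - (0.389511)(0.39) = 0.84760175
  phi_33 = 0.26696113 / 0.84760175 = 0.315.
Therefore phi_{33} = 0.3150.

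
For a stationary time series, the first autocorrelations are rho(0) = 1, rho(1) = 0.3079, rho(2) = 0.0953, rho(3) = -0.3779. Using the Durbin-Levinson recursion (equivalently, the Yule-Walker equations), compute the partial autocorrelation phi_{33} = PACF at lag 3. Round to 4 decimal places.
\phi_{33} = -0.4501

The PACF at lag k is phi_{kk}, the last component of the solution
to the Yule-Walker system G_k phi = r_k where
  (G_k)_{ij} = rho(|i - j|), (r_k)_i = rho(i), i,j = 1..k.
Equivalently, Durbin-Levinson gives phi_{kk} iteratively:
  phi_{11} = rho(1)
  phi_{kk} = [rho(k) - sum_{j=1..k-1} phi_{k-1,j} rho(k-j)]
            / [1 - sum_{j=1..k-1} phi_{k-1,j} rho(j)],
  phi_{k,j} = phi_{k-1,j} - phi_{kk} phi_{k-1,k-j},  j = 1..k-1.
Step k = 1:
  phi_11 = rho(1) = 0.3079.
Step k = 2:
  phi_22 = [rho(2) - phi_11 rho(1)] / [1 - phi_11 rho(1)] = [0.0953 - (0.3079)(0.3079)] / [1 - (0.3079)(0.3079)]
         = 0.00049759 / 0.90519759 = 0.00055.
  Update: phi_21 = phi_11 - phi_22 phi_11 = 0.3079 - (0.00055)(0.3079) = 0.307731.
Step k = 3:
  phi_33 = [rho(3) - phi_21 rho(2) - phi_22 rho(1)] / [1 - phi_21 rho(1) - phi_22 rho(2)]
    numerator   = -0.3779 - (0.307731)(0.0953) - (0.00055)(0.3079) = -0.40739599
    denominator = 1 - (0.307731)(0.3079) - (0.00055)(0.0953) = 0.90519732
  phi_33 = -0.40739599 / 0.90519732 = -0.4501.
Therefore phi_{33} = -0.4501.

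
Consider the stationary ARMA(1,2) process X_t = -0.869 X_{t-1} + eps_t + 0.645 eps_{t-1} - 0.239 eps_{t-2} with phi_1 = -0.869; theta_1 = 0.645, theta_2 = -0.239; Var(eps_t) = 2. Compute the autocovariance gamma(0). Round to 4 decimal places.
\gamma(0) = 2.1164

Multiply the model equation by X_{t-k} and take expectations. With theta_0 = psi_0 = 1 and psi_j the MA(infinity) weights, this gives
  gamma(k) - sum_i phi_i gamma(k-i) = c_k,
  c_k = sigma^2 * sum_{j=k..q} theta_j psi_{j-k}   (c_k = 0 for k > q),
using gamma(-m) = gamma(m).
psi-weights needed (psi_j = theta_j + sum_i phi_i psi_{j-i}):
  psi_1 = theta_1 + phi_1 = 0.645 + (-0.869) = -0.224
  psi_2 = theta_2 + phi_1 psi_1 = -0.239 + (-0.869)(-0.224) = -0.044344
Right-hand sides:
  c_0 = sigma^2 (1 + theta_1 psi_1 + theta_2 psi_2) = 2 * (1 + (0.645)(-0.224) + (-0.239)(-0.044344)) = 2 * 0.866118 = 1.732236
  c_1 = sigma^2 (theta_1 + theta_2 psi_1) = 2 * (0.645 + (-0.239)(-0.224)) = 1.397072
  c_2 = sigma^2 theta_2 = 2 * (-0.239) = -0.478
Equations for k = 0 and k = 1 (AR order 1):
  gamma(0) = phi_1 gamma(1) + c_0
  gamma(1) = phi_1 gamma(0) + c_1
Substituting the second into the first: gamma(0) (1 - phi_1^2) = c_0 + phi_1 c_1, so
  gamma(0) = (c_0 + phi_1 c_1) / (1 - phi_1^2) = (1.732236 + (-0.869)(1.397072)) / (1 - (-0.869)^2) = 0.518181 / 0.244839 = 2.116415.
Therefore gamma(0) = 2.1164 (to 4 decimal places).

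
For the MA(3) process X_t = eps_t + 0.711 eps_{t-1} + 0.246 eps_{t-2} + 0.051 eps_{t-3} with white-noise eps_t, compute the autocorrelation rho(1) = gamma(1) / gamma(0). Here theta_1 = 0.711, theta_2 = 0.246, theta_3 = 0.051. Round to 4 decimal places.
\rho(1) = 0.5728

For an MA(q) process with theta_0 = 1, the autocovariance is
  gamma(k) = sigma^2 * sum_{i=0..q-k} theta_i * theta_{i+k},
and rho(k) = gamma(k) / gamma(0). Sigma^2 cancels.
  numerator   = (1)*(0.711) + (0.711)*(0.246) + (0.246)*(0.051) = 0.898452.
  denominator = (1)^2 + (0.711)^2 + (0.246)^2 + (0.051)^2 = 1.568638.
  rho(1) = 0.898452 / 1.568638 = 0.5728.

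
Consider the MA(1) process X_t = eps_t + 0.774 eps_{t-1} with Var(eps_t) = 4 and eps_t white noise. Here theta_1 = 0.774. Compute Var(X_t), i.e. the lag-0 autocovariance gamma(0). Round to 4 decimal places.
\gamma(0) = 6.3963

For an MA(q) process X_t = eps_t + sum_i theta_i eps_{t-i} with
Var(eps_t) = sigma^2, the variance is
  gamma(0) = sigma^2 * (1 + sum_i theta_i^2).
  sum_i theta_i^2 = (0.774)^2 = 0.599076.
  gamma(0) = 4 * (1 + 0.599076) = 4 * 1.599076 = 6.396304, which rounds to 6.3963.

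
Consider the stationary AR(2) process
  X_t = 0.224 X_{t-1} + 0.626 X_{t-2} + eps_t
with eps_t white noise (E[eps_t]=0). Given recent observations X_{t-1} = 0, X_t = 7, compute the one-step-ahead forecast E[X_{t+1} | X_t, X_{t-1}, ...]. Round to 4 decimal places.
E[X_{t+1} \mid \mathcal F_t] = 1.5680

For an AR(p) model X_t = c + sum_i phi_i X_{t-i} + eps_t, the
one-step-ahead conditional mean is
  E[X_{t+1} | X_t, ...] = c + sum_i phi_i X_{t+1-i}.
Substitute known values:
  E[X_{t+1} | ...] = (0.224) * (7) + (0.626) * (0)
                   = 1.5680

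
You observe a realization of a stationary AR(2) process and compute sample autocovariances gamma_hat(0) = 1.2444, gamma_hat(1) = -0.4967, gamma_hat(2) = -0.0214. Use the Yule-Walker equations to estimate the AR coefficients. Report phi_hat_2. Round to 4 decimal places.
\hat\phi_{2} = -0.2100

The Yule-Walker equations for an AR(p) process read, in matrix form,
  Gamma_p phi = r_p,   with   (Gamma_p)_{ij} = gamma(|i - j|),
                       (r_p)_i = gamma(i),   i,j = 1..p.
Substitute the sample gammas (Toeplitz matrix and right-hand side of size 2):
  Gamma_p = [[1.2444, -0.4967], [-0.4967, 1.2444]]
  r_p     = [-0.4967, -0.0214]
Written out:
  1.2444 phi_1 - 0.4967 phi_2 = -0.4967
  -0.4967 phi_1 + 1.2444 phi_2 = -0.0214
Solve by Cramer's rule:
  det = gamma(0)^2 - gamma(1)^2 = (1.2444)^2 - (-0.4967)^2 = 1.54853136 - 0.24671089 = 1.30182047
  phi_hat_1 = [gamma(1) gamma(0) - gamma(1) gamma(2)] / det = [(-0.4967)(1.2444) - (-0.4967)(-0.0214)] / 1.30182047 = -0.62872286 / 1.30182047 = -0.483
  phi_hat_2 = [gamma(0) gamma(2) - gamma(1)^2] / det = [(1.2444)(-0.0214) - (-0.4967)^2] / 1.30182047 = -0.27334105 / 1.30182047 = -0.21
So phi_hat = [-0.4830, -0.2100].
Therefore phi_hat_2 = -0.2100.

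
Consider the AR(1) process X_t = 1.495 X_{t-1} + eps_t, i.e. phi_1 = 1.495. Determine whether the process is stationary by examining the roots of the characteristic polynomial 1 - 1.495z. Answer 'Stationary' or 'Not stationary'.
\text{Not stationary}

The AR(p) characteristic polynomial is P(z) = 1 - 1.495z.
Stationarity requires all roots to lie outside the unit circle, i.e. |z| > 1 for every root.
This is linear in z: 1 + (-1.495) z = 0  =>  z = -1/(-1.495) = 0.668896,  |z| = 0.668896.
Moduli of all roots: 0.6689.
All moduli strictly greater than 1? No.
Verdict: Not stationary.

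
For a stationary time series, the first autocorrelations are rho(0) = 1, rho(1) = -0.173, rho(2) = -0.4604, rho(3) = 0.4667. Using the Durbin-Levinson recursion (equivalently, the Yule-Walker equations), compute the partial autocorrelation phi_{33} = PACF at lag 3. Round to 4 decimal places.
\phi_{33} = 0.3591

The PACF at lag k is phi_{kk}, the last component of the solution
to the Yule-Walker system G_k phi = r_k where
  (G_k)_{ij} = rho(|i - j|), (r_k)_i = rho(i), i,j = 1..k.
Equivalently, Durbin-Levinson gives phi_{kk} iteratively:
  phi_{11} = rho(1)
  phi_{kk} = [rho(k) - sum_{j=1..k-1} phi_{k-1,j} rho(k-j)]
            / [1 - sum_{j=1..k-1} phi_{k-1,j} rho(j)],
  phi_{k,j} = phi_{k-1,j} - phi_{kk} phi_{k-1,k-j},  j = 1..k-1.
Step k = 1:
  phi_11 = rho(1) = -0.173.
Step k = 2:
  phi_22 = [rho(2) - phi_11 rho(1)] / [1 - phi_11 rho(1)] = [-0.4604 - (-0.173)(-0.173)] / [1 - (-0.173)(-0.173)]
         = -0.490329 / 0.970071 = -0.505457.
  Update: phi_21 = phi_11 - phi_22 phi_11 = -0.173 - (-0.505457)(-0.173) = -0.260444.
Step k = 3:
  phi_33 = [rho(3) - phi_21 rho(2) - phi_22 rho(1)] / [1 - phi_21 rho(1) - phi_22 rho(2)]
    numerator   = 0.4667 - (-0.260444)(-0.4604) - (-0.505457)(-0.173) = 0.25934754
    denominator = 1 - (-0.260444)(-0.173) - (-0.505457)(-0.4604) = 0.72223086
  phi_33 = 0.25934754 / 0.72223086 = 0.3591.
Therefore phi_{33} = 0.3591.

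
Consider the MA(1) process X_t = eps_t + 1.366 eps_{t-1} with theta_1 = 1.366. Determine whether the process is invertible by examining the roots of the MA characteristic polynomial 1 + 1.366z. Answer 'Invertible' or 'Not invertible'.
\text{Not invertible}

The MA(q) characteristic polynomial is P(z) = 1 + 1.366z.
Invertibility requires all roots to lie outside the unit circle, i.e. |z| > 1 for every root.
This is linear in z: 1 + (1.366) z = 0  =>  z = -1/(1.366) = -0.732064,  |z| = 0.732064.
Moduli of all roots: 0.7321.
All moduli strictly greater than 1? No.
Verdict: Not invertible.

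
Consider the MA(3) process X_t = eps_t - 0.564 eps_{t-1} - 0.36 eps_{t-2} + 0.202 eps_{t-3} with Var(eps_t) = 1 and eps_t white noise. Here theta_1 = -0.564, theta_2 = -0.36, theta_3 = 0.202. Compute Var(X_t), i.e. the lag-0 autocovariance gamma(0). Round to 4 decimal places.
\gamma(0) = 1.4885

For an MA(q) process X_t = eps_t + sum_i theta_i eps_{t-i} with
Var(eps_t) = sigma^2, the variance is
  gamma(0) = sigma^2 * (1 + sum_i theta_i^2).
  sum_i theta_i^2 = (-0.564)^2 + (-0.36)^2 + (0.202)^2 = 0.318096 + 0.1296 + 0.040804 = 0.4885.
  gamma(0) = 1 * (1 + 0.4885) = 1 * 1.4885 = 1.4885.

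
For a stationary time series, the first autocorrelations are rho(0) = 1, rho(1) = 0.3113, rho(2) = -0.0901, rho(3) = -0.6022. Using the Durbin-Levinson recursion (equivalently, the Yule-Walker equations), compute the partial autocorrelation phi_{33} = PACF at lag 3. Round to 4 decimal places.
\phi_{33} = -0.5829

The PACF at lag k is phi_{kk}, the last component of the solution
to the Yule-Walker system G_k phi = r_k where
  (G_k)_{ij} = rho(|i - j|), (r_k)_i = rho(i), i,j = 1..k.
Equivalently, Durbin-Levinson gives phi_{kk} iteratively:
  phi_{11} = rho(1)
  phi_{kk} = [rho(k) - sum_{j=1..k-1} phi_{k-1,j} rho(k-j)]
            / [1 - sum_{j=1..k-1} phi_{k-1,j} rho(j)],
  phi_{k,j} = phi_{k-1,j} - phi_{kk} phi_{k-1,k-j},  j = 1..k-1.
Step k = 1:
  phi_11 = rho(1) = 0.3113.
Step k = 2:
  phi_22 = [rho(2) - phi_11 rho(1)] / [1 - phi_11 rho(1)] = [-0.0901 - (0.3113)(0.3113)] / [1 - (0.3113)(0.3113)]
         = -0.18700769 / 0.90309231 = -0.207075.
  Update: phi_21 = phi_11 - phi_22 phi_11 = 0.3113 - (-0.207075)(0.3113) = 0.375762.
Step k = 3:
  phi_33 = [rho(3) - phi_21 rho(2) - phi_22 rho(1)] / [1 - phi_21 rho(1) - phi_22 rho(2)]
    numerator   = -0.6022 - (0.375762)(-0.0901) - (-0.207075)(0.3113) = -0.50388141
    denominator = 1 - (0.375762)(0.3113) - (-0.207075)(-0.0901) = 0.86436772
  phi_33 = -0.50388141 / 0.86436772 = -0.5829.
Therefore phi_{33} = -0.5829.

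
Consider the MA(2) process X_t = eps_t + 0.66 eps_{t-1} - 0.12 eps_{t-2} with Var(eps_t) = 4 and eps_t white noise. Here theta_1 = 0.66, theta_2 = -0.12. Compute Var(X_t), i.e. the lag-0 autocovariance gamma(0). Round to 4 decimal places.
\gamma(0) = 5.8000

For an MA(q) process X_t = eps_t + sum_i theta_i eps_{t-i} with
Var(eps_t) = sigma^2, the variance is
  gamma(0) = sigma^2 * (1 + sum_i theta_i^2).
  sum_i theta_i^2 = (0.66)^2 + (-0.12)^2 = 0.4356 + 0.0144 = 0.45.
  gamma(0) = 4 * (1 + 0.45) = 4 * 1.45 = 5.8, which rounds to 5.8000.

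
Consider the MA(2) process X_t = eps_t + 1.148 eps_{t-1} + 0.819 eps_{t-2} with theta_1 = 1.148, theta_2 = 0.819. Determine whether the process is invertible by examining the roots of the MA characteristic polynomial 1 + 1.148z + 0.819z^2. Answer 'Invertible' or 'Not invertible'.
\text{Invertible}

The MA(q) characteristic polynomial is P(z) = 1 + 1.148z + 0.819z^2.
Invertibility requires all roots to lie outside the unit circle, i.e. |z| > 1 for every root.
Set 1 + (1.148) z + (0.819) z^2 = 0, i.e. a z^2 + b z + c = 0 with a = 0.819, b = 1.148, c = 1.
Discriminant D = b^2 - 4ac = (1.148)^2 - 4*(0.819)*1 = 1.317904 - (3.276) = -1.958096.
D < 0, so the roots are the complex-conjugate pair z = (-b +/- i sqrt(-D)) / (2a) = -0.7009 +/- 0.8543i.
For a conjugate pair |z|^2 = z * conj(z) = (product of roots) = c/a = 1/(0.819) = 1.221001, so |z| = sqrt(1.221001) = 1.105 for both roots.
Moduli of all roots: 1.1050, 1.1050.
All moduli strictly greater than 1? Yes.
Verdict: Invertible.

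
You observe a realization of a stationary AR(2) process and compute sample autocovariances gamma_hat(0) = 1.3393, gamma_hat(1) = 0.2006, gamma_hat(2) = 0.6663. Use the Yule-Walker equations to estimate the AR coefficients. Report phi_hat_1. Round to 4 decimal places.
\hat\phi_{1} = 0.0770

The Yule-Walker equations for an AR(p) process read, in matrix form,
  Gamma_p phi = r_p,   with   (Gamma_p)_{ij} = gamma(|i - j|),
                       (r_p)_i = gamma(i),   i,j = 1..p.
Substitute the sample gammas (Toeplitz matrix and right-hand side of size 2):
  Gamma_p = [[1.3393, 0.2006], [0.2006, 1.3393]]
  r_p     = [0.2006, 0.6663]
Written out:
  1.3393 phi_1 + 0.2006 phi_2 = 0.2006
  0.2006 phi_1 + 1.3393 phi_2 = 0.6663
Solve by Cramer's rule:
  det = gamma(0)^2 - gamma(1)^2 = (1.3393)^2 - (0.2006)^2 = 1.79372449 - 0.04024036 = 1.75348413
  phi_hat_1 = [gamma(1) gamma(0) - gamma(1) gamma(2)] / det = [(0.2006)(1.3393) - (0.2006)(0.6663)] / 1.75348413 = 0.1350038 / 1.75348413 = 0.077
  phi_hat_2 = [gamma(0) gamma(2) - gamma(1)^2] / det = [(1.3393)(0.6663) - (0.2006)^2] / 1.75348413 = 0.85213523 / 1.75348413 = 0.486
So phi_hat = [0.0770, 0.4860].
Therefore phi_hat_1 = 0.0770.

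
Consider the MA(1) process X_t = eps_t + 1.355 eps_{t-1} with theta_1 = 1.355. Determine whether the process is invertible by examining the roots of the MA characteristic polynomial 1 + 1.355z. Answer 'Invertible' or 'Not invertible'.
\text{Not invertible}

The MA(q) characteristic polynomial is P(z) = 1 + 1.355z.
Invertibility requires all roots to lie outside the unit circle, i.e. |z| > 1 for every root.
This is linear in z: 1 + (1.355) z = 0  =>  z = -1/(1.355) = -0.738007,  |z| = 0.738007.
Moduli of all roots: 0.7380.
All moduli strictly greater than 1? No.
Verdict: Not invertible.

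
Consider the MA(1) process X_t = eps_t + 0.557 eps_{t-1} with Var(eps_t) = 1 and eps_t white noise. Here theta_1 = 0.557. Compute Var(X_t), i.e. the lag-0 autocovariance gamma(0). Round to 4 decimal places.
\gamma(0) = 1.3102

For an MA(q) process X_t = eps_t + sum_i theta_i eps_{t-i} with
Var(eps_t) = sigma^2, the variance is
  gamma(0) = sigma^2 * (1 + sum_i theta_i^2).
  sum_i theta_i^2 = (0.557)^2 = 0.310249.
  gamma(0) = 1 * (1 + 0.310249) = 1 * 1.310249 = 1.310249, which rounds to 1.3102.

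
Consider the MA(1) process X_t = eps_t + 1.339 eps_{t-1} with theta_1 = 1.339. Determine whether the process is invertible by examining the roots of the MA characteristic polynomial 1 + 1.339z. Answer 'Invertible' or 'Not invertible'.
\text{Not invertible}

The MA(q) characteristic polynomial is P(z) = 1 + 1.339z.
Invertibility requires all roots to lie outside the unit circle, i.e. |z| > 1 for every root.
This is linear in z: 1 + (1.339) z = 0  =>  z = -1/(1.339) = -0.746826,  |z| = 0.746826.
Moduli of all roots: 0.7468.
All moduli strictly greater than 1? No.
Verdict: Not invertible.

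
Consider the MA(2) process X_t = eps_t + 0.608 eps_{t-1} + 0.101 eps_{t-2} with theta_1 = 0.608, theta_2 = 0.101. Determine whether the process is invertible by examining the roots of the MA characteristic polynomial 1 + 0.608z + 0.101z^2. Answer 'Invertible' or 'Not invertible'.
\text{Invertible}

The MA(q) characteristic polynomial is P(z) = 1 + 0.608z + 0.101z^2.
Invertibility requires all roots to lie outside the unit circle, i.e. |z| > 1 for every root.
Set 1 + (0.608) z + (0.101) z^2 = 0, i.e. a z^2 + b z + c = 0 with a = 0.101, b = 0.608, c = 1.
Discriminant D = b^2 - 4ac = (0.608)^2 - 4*(0.101)*1 = 0.369664 - (0.404) = -0.034336.
D < 0, so the roots are the complex-conjugate pair z = (-b +/- i sqrt(-D)) / (2a) = -3.0099 +/- 0.9173i.
For a conjugate pair |z|^2 = z * conj(z) = (product of roots) = c/a = 1/(0.101) = 9.90099, so |z| = sqrt(9.90099) = 3.1466 for both roots.
Moduli of all roots: 3.1466, 3.1466.
All moduli strictly greater than 1? Yes.
Verdict: Invertible.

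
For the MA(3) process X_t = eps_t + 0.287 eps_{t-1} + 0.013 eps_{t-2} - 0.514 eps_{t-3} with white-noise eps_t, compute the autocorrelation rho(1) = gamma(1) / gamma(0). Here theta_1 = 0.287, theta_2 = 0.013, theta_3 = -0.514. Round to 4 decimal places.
\rho(1) = 0.2109

For an MA(q) process with theta_0 = 1, the autocovariance is
  gamma(k) = sigma^2 * sum_{i=0..q-k} theta_i * theta_{i+k},
and rho(k) = gamma(k) / gamma(0). Sigma^2 cancels.
  numerator   = (1)*(0.287) + (0.287)*(0.013) + (0.013)*(-0.514) = 0.284049.
  denominator = (1)^2 + (0.287)^2 + (0.013)^2 + (-0.514)^2 = 1.346734.
  rho(1) = 0.284049 / 1.346734 = 0.2109.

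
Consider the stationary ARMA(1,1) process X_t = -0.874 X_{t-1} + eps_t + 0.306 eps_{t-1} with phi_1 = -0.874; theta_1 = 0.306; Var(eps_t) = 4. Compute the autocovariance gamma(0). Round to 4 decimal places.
\gamma(0) = 9.4653

Multiply the model equation by X_{t-k} and take expectations. With theta_0 = psi_0 = 1 and psi_j the MA(infinity) weights, this gives
  gamma(k) - sum_i phi_i gamma(k-i) = c_k,
  c_k = sigma^2 * sum_{j=k..q} theta_j psi_{j-k}   (c_k = 0 for k > q),
using gamma(-m) = gamma(m).
psi-weights needed (psi_j = theta_j + sum_i phi_i psi_{j-i}):
  psi_1 = theta_1 + phi_1 = 0.306 + (-0.874) = -0.568
Right-hand sides:
  c_0 = sigma^2 (1 + theta_1 psi_1) = 4 * (1 + (0.306)(-0.568)) = 4 * 0.826192 = 3.304768
  c_1 = sigma^2 theta_1 = 4 * (0.306) = 1.224
  c_2 = 0
Equations for k = 0 and k = 1 (AR order 1):
  gamma(0) = phi_1 gamma(1) + c_0
  gamma(1) = phi_1 gamma(0) + c_1
Substituting the second into the first: gamma(0) (1 - phi_1^2) = c_0 + phi_1 c_1, so
  gamma(0) = (c_0 + phi_1 c_1) / (1 - phi_1^2) = (3.304768 + (-0.874)(1.224)) / (1 - (-0.874)^2) = 2.234992 / 0.236124 = 9.465332.
Therefore gamma(0) = 9.4653 (to 4 decimal places).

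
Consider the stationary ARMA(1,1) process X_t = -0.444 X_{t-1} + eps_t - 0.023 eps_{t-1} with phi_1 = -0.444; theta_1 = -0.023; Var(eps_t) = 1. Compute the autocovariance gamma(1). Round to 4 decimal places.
\gamma(1) = -0.5876

Multiply the model equation by X_{t-k} and take expectations. With theta_0 = psi_0 = 1 and psi_j the MA(infinity) weights, this gives
  gamma(k) - sum_i phi_i gamma(k-i) = c_k,
  c_k = sigma^2 * sum_{j=k..q} theta_j psi_{j-k}   (c_k = 0 for k > q),
using gamma(-m) = gamma(m).
psi-weights needed (psi_j = theta_j + sum_i phi_i psi_{j-i}):
  psi_1 = theta_1 + phi_1 = -0.023 + (-0.444) = -0.467
Right-hand sides:
  c_0 = sigma^2 (1 + theta_1 psi_1) = 1 * (1 + (-0.023)(-0.467)) = 1 * 1.010741 = 1.010741
  c_1 = sigma^2 theta_1 = 1 * (-0.023) = -0.023
  c_2 = 0
Equations for k = 0 and k = 1 (AR order 1):
  gamma(0) = phi_1 gamma(1) + c_0
  gamma(1) = phi_1 gamma(0) + c_1
Substituting the second into the first: gamma(0) (1 - phi_1^2) = c_0 + phi_1 c_1, so
  gamma(0) = (c_0 + phi_1 c_1) / (1 - phi_1^2) = (1.010741 + (-0.444)(-0.023)) / (1 - (-0.444)^2) = 1.020953 / 0.802864 = 1.271639.
  gamma(1) = phi_1 gamma(0) + c_1 = (-0.444)(1.271639) + (-0.023) = -0.587608.
Therefore gamma(1) = -0.5876 (to 4 decimal places).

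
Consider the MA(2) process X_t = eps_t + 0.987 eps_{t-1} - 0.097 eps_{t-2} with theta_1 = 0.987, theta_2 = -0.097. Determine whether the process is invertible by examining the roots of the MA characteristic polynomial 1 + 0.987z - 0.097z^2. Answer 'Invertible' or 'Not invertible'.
\text{Not invertible}

The MA(q) characteristic polynomial is P(z) = 1 + 0.987z - 0.097z^2.
Invertibility requires all roots to lie outside the unit circle, i.e. |z| > 1 for every root.
Set 1 + (0.987) z + (-0.097) z^2 = 0, i.e. a z^2 + b z + c = 0 with a = -0.097, b = 0.987, c = 1.
Discriminant D = b^2 - 4ac = (0.987)^2 - 4*(-0.097)*1 = 0.974169 - (-0.388) = 1.362169.
D >= 0, so the roots are real: z = (-b +/- sqrt(D)) / (2a) = (-0.987 +/- 1.16712) / (-0.194).
  z_1 = (-0.987 + 1.16712) / (-0.194) = -0.9285,   |z_1| = 0.9285.
  z_2 = (-0.987 - 1.16712) / (-0.194) = 11.1037,   |z_2| = 11.1037.
Moduli of all roots: 0.9285, 11.1037.
All moduli strictly greater than 1? No.
Verdict: Not invertible.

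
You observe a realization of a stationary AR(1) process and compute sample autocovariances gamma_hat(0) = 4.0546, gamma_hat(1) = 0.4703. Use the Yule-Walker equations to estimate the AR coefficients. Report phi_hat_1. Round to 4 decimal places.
\hat\phi_{1} = 0.1160

The Yule-Walker equations for an AR(p) process read, in matrix form,
  Gamma_p phi = r_p,   with   (Gamma_p)_{ij} = gamma(|i - j|),
                       (r_p)_i = gamma(i),   i,j = 1..p.
Substitute the sample gammas (Toeplitz matrix and right-hand side of size 1):
  Gamma_p = [[4.0546]]
  r_p     = [0.4703]
With p = 1 this is the single equation gamma(0) phi_1 = gamma(1):
  phi_hat_1 = gamma(1) / gamma(0) = 0.4703 / 4.0546 = 0.1160.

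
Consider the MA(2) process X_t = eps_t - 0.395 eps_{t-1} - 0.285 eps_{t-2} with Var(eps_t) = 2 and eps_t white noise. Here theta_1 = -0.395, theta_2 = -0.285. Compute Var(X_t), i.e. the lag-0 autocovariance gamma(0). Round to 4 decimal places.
\gamma(0) = 2.4745

For an MA(q) process X_t = eps_t + sum_i theta_i eps_{t-i} with
Var(eps_t) = sigma^2, the variance is
  gamma(0) = sigma^2 * (1 + sum_i theta_i^2).
  sum_i theta_i^2 = (-0.395)^2 + (-0.285)^2 = 0.156025 + 0.081225 = 0.23725.
  gamma(0) = 2 * (1 + 0.23725) = 2 * 1.23725 = 2.4745.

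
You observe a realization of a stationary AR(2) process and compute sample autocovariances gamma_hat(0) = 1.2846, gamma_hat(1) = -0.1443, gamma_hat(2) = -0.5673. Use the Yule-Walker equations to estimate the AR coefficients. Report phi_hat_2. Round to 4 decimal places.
\hat\phi_{2} = -0.4600

The Yule-Walker equations for an AR(p) process read, in matrix form,
  Gamma_p phi = r_p,   with   (Gamma_p)_{ij} = gamma(|i - j|),
                       (r_p)_i = gamma(i),   i,j = 1..p.
Substitute the sample gammas (Toeplitz matrix and right-hand side of size 2):
  Gamma_p = [[1.2846, -0.1443], [-0.1443, 1.2846]]
  r_p     = [-0.1443, -0.5673]
Written out:
  1.2846 phi_1 - 0.1443 phi_2 = -0.1443
  -0.1443 phi_1 + 1.2846 phi_2 = -0.5673
Solve by Cramer's rule:
  det = gamma(0)^2 - gamma(1)^2 = (1.2846)^2 - (-0.1443)^2 = 1.65019716 - 0.02082249 = 1.62937467
  phi_hat_1 = [gamma(1) gamma(0) - gamma(1) gamma(2)] / det = [(-0.1443)(1.2846) - (-0.1443)(-0.5673)] / 1.62937467 = -0.26722917 / 1.62937467 = -0.164
  phi_hat_2 = [gamma(0) gamma(2) - gamma(1)^2] / det = [(1.2846)(-0.5673) - (-0.1443)^2] / 1.62937467 = -0.74957607 / 1.62937467 = -0.46
So phi_hat = [-0.1640, -0.4600].
Therefore phi_hat_2 = -0.4600.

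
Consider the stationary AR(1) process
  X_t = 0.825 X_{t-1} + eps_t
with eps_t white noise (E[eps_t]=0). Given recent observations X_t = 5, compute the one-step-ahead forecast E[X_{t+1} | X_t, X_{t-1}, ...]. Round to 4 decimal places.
E[X_{t+1} \mid \mathcal F_t] = 4.1250

For an AR(p) model X_t = c + sum_i phi_i X_{t-i} + eps_t, the
one-step-ahead conditional mean is
  E[X_{t+1} | X_t, ...] = c + sum_i phi_i X_{t+1-i}.
Substitute known values:
  E[X_{t+1} | ...] = (0.825) * (5)
                   = 4.1250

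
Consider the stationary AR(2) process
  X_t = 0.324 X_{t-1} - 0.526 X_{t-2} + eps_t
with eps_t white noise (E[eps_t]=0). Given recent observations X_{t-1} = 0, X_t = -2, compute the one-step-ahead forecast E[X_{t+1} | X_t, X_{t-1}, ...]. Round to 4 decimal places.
E[X_{t+1} \mid \mathcal F_t] = -0.6480

For an AR(p) model X_t = c + sum_i phi_i X_{t-i} + eps_t, the
one-step-ahead conditional mean is
  E[X_{t+1} | X_t, ...] = c + sum_i phi_i X_{t+1-i}.
Substitute known values:
  E[X_{t+1} | ...] = (0.324) * (-2) + (-0.526) * (0)
                   = -0.6480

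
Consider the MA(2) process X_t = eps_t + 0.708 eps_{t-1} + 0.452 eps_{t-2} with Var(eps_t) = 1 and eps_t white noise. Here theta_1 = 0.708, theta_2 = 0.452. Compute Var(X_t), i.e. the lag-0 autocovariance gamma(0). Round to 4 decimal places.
\gamma(0) = 1.7056

For an MA(q) process X_t = eps_t + sum_i theta_i eps_{t-i} with
Var(eps_t) = sigma^2, the variance is
  gamma(0) = sigma^2 * (1 + sum_i theta_i^2).
  sum_i theta_i^2 = (0.708)^2 + (0.452)^2 = 0.501264 + 0.204304 = 0.705568.
  gamma(0) = 1 * (1 + 0.705568) = 1 * 1.705568 = 1.705568, which rounds to 1.7056.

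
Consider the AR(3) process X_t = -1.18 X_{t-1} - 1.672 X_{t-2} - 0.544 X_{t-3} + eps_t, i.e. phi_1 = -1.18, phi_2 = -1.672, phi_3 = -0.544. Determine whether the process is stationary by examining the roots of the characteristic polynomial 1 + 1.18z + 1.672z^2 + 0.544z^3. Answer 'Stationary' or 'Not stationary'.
\text{Not stationary}

The AR(p) characteristic polynomial is P(z) = 1 + 1.18z + 1.672z^2 + 0.544z^3.
Stationarity requires all roots to lie outside the unit circle, i.e. |z| > 1 for every root.
Degree 3: look for a simple real root z0 first, then factor out (1 - z/z0) and solve the remaining quadratic.
Testing z0 = -2.5: P(-2.5) = 1 + (1.18)(-2.5) + (1.672)(-2.5)^2 + (0.544)(-2.5)^3
  = 1 + (-2.95) + (10.45) + (-8.5) = 0.  So z_0 = -2.5 is a root, |z_0| = 2.5.
Divide out the factor (1 + 0.4 z) = (1 - z/z0) (since 1/z0 = -0.4):
  P(z) = (1 + 0.4 z)(1 + (0.78) z + (1.36) z^2)
  [check: z-coef 0.78 - (-0.4) = 1.18; z^2-coef 1.36 - (-0.4)(0.78) = 1.672; z^3-coef -(-0.4)(1.36) = 0.544.]
Remaining roots from the quadratic factor 1 + (0.78) z + (1.36) z^2:
  Set 1 + (0.78) z + (1.36) z^2 = 0, i.e. a z^2 + b z + c = 0 with a = 1.36, b = 0.78, c = 1.
  Discriminant D = b^2 - 4ac = (0.78)^2 - 4*(1.36)*1 = 0.6084 - (5.44) = -4.8316.
  D < 0, so the roots are the complex-conjugate pair z = (-b +/- i sqrt(-D)) / (2a) = -0.2868 +/- 0.8081i.
  For a conjugate pair |z|^2 = z * conj(z) = (product of roots) = c/a = 1/(1.36) = 0.735294, so |z| = sqrt(0.735294) = 0.8575 for both roots.
Moduli of all roots: 2.5000, 0.8575, 0.8575.
All moduli strictly greater than 1? No.
Verdict: Not stationary.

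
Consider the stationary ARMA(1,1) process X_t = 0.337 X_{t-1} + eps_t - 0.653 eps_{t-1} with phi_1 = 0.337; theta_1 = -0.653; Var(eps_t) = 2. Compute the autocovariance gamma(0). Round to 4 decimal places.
\gamma(0) = 2.2253

Multiply the model equation by X_{t-k} and take expectations. With theta_0 = psi_0 = 1 and psi_j the MA(infinity) weights, this gives
  gamma(k) - sum_i phi_i gamma(k-i) = c_k,
  c_k = sigma^2 * sum_{j=k..q} theta_j psi_{j-k}   (c_k = 0 for k > q),
using gamma(-m) = gamma(m).
psi-weights needed (psi_j = theta_j + sum_i phi_i psi_{j-i}):
  psi_1 = theta_1 + phi_1 = -0.653 + (0.337) = -0.316
Right-hand sides:
  c_0 = sigma^2 (1 + theta_1 psi_1) = 2 * (1 + (-0.653)(-0.316)) = 2 * 1.206348 = 2.412696
  c_1 = sigma^2 theta_1 = 2 * (-0.653) = -1.306
  c_2 = 0
Equations for k = 0 and k = 1 (AR order 1):
  gamma(0) = phi_1 gamma(1) + c_0
  gamma(1) = phi_1 gamma(0) + c_1
Substituting the second into the first: gamma(0) (1 - phi_1^2) = c_0 + phi_1 c_1, so
  gamma(0) = (c_0 + phi_1 c_1) / (1 - phi_1^2) = (2.412696 + (0.337)(-1.306)) / (1 - (0.337)^2) = 1.972574 / 0.886431 = 2.225299.
Therefore gamma(0) = 2.2253 (to 4 decimal places).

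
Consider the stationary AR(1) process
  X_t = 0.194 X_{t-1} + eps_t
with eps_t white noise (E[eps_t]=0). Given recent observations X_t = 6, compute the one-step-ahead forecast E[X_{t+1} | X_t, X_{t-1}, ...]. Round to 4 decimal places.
E[X_{t+1} \mid \mathcal F_t] = 1.1640

For an AR(p) model X_t = c + sum_i phi_i X_{t-i} + eps_t, the
one-step-ahead conditional mean is
  E[X_{t+1} | X_t, ...] = c + sum_i phi_i X_{t+1-i}.
Substitute known values:
  E[X_{t+1} | ...] = (0.194) * (6)
                   = 1.1640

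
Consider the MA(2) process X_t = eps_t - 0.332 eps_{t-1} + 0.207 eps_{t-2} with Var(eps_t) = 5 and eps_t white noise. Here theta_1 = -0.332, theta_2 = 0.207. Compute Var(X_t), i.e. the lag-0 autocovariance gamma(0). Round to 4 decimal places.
\gamma(0) = 5.7654

For an MA(q) process X_t = eps_t + sum_i theta_i eps_{t-i} with
Var(eps_t) = sigma^2, the variance is
  gamma(0) = sigma^2 * (1 + sum_i theta_i^2).
  sum_i theta_i^2 = (-0.332)^2 + (0.207)^2 = 0.110224 + 0.042849 = 0.153073.
  gamma(0) = 5 * (1 + 0.153073) = 5 * 1.153073 = 5.765365, which rounds to 5.7654.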